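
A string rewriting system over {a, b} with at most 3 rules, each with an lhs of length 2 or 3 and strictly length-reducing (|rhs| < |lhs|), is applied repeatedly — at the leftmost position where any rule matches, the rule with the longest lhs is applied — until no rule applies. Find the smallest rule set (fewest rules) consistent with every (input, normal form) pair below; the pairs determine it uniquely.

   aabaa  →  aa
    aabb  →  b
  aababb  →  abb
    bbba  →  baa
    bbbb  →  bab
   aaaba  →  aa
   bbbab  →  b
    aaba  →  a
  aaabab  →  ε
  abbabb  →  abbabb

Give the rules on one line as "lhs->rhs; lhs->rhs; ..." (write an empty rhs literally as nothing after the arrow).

  | aabaa => aa
  | aabb => b
  | aababb => abb
  | bbba => baa

aab->; bbb->ba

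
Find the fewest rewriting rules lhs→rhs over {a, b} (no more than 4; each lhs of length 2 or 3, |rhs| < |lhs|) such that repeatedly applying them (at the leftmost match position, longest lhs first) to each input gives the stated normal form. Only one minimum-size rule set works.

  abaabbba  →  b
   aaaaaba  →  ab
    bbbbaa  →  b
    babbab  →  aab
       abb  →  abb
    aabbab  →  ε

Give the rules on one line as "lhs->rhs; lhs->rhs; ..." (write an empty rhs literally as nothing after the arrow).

  | abaabbba => babbba => bbbba => aba => b
  | aaaaaba => aaba => ab
  | bbbbaa => abaa => ba => b
  | babbab => bbbab => aab

aaa->; aba->b; ba->b; bbb->a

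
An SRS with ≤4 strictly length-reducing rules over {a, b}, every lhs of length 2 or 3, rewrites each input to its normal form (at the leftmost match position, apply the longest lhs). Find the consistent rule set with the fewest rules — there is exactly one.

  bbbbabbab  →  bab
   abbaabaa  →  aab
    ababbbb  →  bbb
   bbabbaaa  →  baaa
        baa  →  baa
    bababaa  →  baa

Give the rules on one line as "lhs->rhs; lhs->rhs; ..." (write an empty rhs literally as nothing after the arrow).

aba->ab; abb->; bba->ba

  | bbbbabbab => bbbabbab => bbabbab => babbab => bab
  | abbaabaa => aabaa => aaba => aab
  | ababbbb => abbbbb => bbb
  | bbabbaaa => babbaaa => baaa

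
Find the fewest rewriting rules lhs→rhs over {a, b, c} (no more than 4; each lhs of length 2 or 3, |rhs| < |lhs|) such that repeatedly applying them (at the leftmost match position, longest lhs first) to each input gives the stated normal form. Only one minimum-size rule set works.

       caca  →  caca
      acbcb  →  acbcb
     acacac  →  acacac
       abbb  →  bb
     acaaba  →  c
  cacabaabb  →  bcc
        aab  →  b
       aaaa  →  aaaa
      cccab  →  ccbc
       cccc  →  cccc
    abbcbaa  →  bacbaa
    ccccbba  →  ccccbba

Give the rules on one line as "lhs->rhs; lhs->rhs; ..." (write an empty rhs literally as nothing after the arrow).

  | caca
  | acbcb
  | acacac
  | abbb => bab => bb

ab->b; abb->ba; bca->c; cab->bc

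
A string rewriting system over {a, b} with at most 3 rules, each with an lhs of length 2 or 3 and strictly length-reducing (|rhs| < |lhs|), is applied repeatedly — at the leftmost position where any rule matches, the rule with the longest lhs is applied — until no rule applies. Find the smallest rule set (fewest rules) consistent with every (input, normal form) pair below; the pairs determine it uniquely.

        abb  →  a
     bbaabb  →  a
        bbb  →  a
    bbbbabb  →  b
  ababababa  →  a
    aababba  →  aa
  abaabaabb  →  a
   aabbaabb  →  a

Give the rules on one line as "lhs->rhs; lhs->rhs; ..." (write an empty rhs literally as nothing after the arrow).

aab->; ab->a; bb->a

  | abb => ab => a
  | bbaabb => aaabb => ab => a
  | bbb => ab => a
  | bbbbabb => abbabb => ababb => aabb => b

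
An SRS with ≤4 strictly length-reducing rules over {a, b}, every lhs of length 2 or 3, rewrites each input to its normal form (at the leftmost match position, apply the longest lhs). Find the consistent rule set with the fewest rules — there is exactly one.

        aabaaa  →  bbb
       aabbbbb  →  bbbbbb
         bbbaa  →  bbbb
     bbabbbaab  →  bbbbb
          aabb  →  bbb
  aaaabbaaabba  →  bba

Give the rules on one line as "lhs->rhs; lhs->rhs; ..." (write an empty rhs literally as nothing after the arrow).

aa->b; aaa->ab; ab->b; abb->

  | aabaaa => bbaaa => bbab => bbb
  | aabbbbb => bbbbbb
  | bbbaa => bbbb
  | bbabbbaab => bbbaab => bbbbb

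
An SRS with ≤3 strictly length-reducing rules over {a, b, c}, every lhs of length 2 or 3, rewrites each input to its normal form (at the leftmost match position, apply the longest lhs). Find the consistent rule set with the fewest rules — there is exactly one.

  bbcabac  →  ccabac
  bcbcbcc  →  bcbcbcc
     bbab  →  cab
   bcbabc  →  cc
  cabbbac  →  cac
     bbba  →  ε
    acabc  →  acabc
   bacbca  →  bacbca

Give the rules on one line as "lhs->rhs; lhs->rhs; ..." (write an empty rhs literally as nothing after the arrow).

  | bbcabac => ccabac
  | bcbcbcc
  | bbab => cab
  | bcbabc => bbc => cc

bb->c; cba->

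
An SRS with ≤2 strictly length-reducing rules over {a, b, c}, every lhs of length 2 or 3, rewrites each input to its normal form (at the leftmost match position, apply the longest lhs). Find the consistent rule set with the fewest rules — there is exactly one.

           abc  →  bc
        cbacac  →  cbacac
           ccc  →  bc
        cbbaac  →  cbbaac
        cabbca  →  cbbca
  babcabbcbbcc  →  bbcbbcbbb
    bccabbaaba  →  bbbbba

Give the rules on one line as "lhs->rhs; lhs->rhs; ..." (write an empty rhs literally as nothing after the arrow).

  | abc => bc
  | cbacac
  | ccc => bc
  | cbbaac

ab->b; cc->b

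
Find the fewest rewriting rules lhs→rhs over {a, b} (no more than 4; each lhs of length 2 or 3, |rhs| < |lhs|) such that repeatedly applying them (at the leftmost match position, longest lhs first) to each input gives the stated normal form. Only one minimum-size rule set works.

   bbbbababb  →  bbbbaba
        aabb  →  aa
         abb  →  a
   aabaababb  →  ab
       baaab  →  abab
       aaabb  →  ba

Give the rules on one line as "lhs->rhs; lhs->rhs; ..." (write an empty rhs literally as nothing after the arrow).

aaa->ba; abb->a; baa->ab

  | bbbbababb => bbbbaba
  | aabb => aa
  | abb => a
  | aabaababb => aaabbabb => babbabb => baabb => abbb => ab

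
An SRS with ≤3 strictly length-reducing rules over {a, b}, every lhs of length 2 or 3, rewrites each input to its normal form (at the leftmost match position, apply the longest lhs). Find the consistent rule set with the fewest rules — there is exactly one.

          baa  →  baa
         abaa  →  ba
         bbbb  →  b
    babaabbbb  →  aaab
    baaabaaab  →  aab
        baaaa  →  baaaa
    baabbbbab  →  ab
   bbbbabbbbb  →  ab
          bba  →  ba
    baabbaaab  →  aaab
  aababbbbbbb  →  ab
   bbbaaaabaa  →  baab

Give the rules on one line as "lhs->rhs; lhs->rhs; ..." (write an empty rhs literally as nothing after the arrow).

aba->b; bab->a; bb->b

  | baa
  | abaa => ba
  | bbbb => bbb => bb => b
  | babaabbbb => aaabbbb => aaabbb => aaabb => aaab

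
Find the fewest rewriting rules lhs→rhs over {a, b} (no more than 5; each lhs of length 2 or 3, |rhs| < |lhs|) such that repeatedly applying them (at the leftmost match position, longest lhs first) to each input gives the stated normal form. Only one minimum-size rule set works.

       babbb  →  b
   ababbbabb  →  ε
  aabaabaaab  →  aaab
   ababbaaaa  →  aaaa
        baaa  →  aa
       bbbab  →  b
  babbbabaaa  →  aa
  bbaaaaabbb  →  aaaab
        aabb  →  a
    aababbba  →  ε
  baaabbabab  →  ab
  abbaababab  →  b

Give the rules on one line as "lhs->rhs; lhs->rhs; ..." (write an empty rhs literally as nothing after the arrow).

aba->; abb->; ba->; bb->

  | babbb => bbb => b
  | ababbbabb => bbbabb => babb => bb => ε
  | aabaabaaab => aabaaab => aaab
  | ababbaaaa => bbaaaa => aaaa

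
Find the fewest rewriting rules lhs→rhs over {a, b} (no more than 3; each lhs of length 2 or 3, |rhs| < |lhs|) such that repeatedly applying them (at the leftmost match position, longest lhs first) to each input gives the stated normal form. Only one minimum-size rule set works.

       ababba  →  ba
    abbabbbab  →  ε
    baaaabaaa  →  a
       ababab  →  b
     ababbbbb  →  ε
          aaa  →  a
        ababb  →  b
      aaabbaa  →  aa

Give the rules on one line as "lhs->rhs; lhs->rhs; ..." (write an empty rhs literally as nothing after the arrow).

  | ababba => babba => bbba => ba
  | abbabbbab => bbabbbab => abbbab => bbbab => bab => bb => ε
  | baaaabaaa => baabaaa => babaaa => bbaaa => aaa => a
  | ababab => babab => bbab => ab => b

aaa->a; ab->b; bb->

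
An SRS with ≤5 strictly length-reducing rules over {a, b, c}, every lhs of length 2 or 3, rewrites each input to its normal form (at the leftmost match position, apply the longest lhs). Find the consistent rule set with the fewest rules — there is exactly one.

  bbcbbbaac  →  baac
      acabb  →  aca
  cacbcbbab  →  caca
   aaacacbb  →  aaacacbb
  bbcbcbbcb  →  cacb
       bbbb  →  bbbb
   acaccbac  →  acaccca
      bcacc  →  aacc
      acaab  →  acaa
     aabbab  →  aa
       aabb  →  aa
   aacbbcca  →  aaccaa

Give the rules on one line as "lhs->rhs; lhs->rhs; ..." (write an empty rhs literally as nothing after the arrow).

ab->a; aba->a; bac->ca; bc->a

  | bbcbbbaac => babbbaac => babbaac => babaac => baac
  | acabb => acab => aca
  | cacbcbbab => cacabbab => cacabab => cacab => caca
  | aaacacbb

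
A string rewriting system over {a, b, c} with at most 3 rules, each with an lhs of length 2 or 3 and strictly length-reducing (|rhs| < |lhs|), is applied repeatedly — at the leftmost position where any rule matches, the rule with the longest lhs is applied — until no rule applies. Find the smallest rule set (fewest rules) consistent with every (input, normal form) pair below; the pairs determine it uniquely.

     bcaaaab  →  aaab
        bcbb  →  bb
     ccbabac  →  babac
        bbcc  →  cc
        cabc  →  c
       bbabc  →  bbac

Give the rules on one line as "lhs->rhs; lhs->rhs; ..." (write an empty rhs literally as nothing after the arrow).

bc->c; ca->; cb->b

  | bcaaaab => caaaab => aaab
  | bcbb => cbb => bb
  | ccbabac => cbabac => babac
  | bbcc => bcc => cc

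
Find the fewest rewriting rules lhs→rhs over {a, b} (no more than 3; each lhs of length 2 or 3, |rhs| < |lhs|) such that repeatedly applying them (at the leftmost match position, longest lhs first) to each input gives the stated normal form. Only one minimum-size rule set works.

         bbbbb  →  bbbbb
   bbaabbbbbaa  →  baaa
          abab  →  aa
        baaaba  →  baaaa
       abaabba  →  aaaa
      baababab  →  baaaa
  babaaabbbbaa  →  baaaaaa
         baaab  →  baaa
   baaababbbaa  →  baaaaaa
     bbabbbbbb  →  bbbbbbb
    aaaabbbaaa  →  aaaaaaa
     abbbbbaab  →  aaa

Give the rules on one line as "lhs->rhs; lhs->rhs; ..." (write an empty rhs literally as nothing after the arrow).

  | bbbbb
  | bbaabbbbbaa => babbbbbaa => babbbbaa => babbbaa => babbaa => babaa => baaa
  | abab => aab => aa
  | baaaba => baaaa

ab->a; bba->b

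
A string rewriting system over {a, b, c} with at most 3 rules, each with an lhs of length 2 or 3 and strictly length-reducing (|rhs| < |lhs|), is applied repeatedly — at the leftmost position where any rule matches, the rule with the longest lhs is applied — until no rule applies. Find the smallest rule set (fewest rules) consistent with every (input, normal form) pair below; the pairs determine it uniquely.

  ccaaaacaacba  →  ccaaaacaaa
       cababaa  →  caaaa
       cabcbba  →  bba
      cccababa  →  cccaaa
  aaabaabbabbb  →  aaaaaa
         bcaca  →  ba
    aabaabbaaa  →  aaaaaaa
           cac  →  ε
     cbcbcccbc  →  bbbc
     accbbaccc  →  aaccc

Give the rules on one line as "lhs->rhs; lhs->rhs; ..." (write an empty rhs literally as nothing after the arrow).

  | ccaaaacaacba => ccaaaacaaba => ccaaaacaaa
  | cababaa => caabaa => caaaa
  | cabcbba => cacbba => bba
  | cccababa => cccaaba => cccaaa

ab->a; cac->; cb->b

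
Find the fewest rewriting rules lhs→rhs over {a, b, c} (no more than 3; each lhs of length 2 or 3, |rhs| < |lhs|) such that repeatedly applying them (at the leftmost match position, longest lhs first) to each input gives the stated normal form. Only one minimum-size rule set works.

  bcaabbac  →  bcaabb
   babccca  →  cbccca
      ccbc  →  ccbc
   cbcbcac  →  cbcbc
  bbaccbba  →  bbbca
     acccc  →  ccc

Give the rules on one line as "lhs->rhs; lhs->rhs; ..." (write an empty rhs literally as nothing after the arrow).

  | bcaabbac => bcaabb
  | babccca => cbccca
  | ccbc
  | cbcbcac => cbcbc

ac->; bab->cb; cbb->bc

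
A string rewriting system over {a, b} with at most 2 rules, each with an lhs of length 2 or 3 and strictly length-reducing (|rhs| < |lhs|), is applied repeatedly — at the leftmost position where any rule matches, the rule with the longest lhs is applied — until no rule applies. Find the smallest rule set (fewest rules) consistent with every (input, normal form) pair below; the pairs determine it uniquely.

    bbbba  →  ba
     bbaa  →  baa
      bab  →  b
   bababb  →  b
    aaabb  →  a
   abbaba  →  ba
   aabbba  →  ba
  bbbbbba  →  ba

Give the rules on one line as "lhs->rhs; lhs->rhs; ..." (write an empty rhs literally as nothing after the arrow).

ab->; bb->b

  | bbbba => bbba => bba => ba
  | bbaa => baa
  | bab => b
  | bababb => babb => bb => b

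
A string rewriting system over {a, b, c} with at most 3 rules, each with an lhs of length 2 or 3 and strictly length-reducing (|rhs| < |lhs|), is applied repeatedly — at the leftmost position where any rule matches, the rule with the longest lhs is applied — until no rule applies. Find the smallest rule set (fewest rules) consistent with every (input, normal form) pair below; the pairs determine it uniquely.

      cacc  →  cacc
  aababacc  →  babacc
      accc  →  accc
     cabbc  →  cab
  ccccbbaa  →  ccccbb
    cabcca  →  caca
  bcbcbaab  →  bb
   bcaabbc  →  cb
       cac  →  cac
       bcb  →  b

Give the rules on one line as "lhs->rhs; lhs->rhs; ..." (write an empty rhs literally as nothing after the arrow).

aa->; bc->; bca->ca

  | cacc
  | aababacc => babacc
  | accc
  | cabbc => cab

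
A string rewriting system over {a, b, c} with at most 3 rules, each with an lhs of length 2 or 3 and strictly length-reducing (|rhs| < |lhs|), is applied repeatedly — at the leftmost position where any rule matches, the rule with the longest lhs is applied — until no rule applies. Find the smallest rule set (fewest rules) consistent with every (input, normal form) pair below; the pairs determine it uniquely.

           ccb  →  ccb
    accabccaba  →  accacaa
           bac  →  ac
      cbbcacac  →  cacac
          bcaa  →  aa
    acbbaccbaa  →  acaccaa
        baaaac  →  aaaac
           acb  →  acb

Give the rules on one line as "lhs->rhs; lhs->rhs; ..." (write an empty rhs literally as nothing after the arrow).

  | ccb
  | accabccaba => accacaba => accacaa
  | bac => ac
  | cbbcacac => cbacac => cacac

ba->a; bc->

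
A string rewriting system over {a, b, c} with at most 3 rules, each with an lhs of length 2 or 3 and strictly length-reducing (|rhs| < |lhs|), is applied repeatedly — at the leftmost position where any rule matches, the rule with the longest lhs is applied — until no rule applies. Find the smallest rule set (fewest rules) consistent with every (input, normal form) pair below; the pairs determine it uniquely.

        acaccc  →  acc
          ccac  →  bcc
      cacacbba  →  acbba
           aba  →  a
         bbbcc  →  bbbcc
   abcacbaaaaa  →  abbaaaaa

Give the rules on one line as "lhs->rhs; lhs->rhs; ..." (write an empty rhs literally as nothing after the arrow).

aba->a; cac->; cca->bc

  | acaccc => acc
  | ccac => bcc
  | cacacbba => acbba
  | aba => a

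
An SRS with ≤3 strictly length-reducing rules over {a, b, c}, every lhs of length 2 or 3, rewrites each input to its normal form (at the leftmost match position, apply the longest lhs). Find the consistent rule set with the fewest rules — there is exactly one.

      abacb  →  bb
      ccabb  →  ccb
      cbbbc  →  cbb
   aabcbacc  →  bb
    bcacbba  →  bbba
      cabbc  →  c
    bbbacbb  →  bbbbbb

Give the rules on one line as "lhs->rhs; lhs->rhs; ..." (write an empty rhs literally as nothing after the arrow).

  | abacb => acb => bb
  | ccabb => ccb
  | cbbbc => cbb
  | aabcbacc => acbacc => bbacc => bbbc => bb

ab->; ac->b; bc->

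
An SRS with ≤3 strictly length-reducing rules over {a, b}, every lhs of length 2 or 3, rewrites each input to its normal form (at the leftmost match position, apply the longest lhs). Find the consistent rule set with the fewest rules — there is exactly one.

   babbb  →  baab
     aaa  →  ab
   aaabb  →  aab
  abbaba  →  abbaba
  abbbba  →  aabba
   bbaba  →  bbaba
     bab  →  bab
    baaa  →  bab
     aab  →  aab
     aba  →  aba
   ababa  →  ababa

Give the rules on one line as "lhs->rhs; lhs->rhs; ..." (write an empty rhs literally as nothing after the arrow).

aaa->ab; bbb->ab

  | babbb => baab
  | aaa => ab
  | aaabb => abbb => aab
  | abbaba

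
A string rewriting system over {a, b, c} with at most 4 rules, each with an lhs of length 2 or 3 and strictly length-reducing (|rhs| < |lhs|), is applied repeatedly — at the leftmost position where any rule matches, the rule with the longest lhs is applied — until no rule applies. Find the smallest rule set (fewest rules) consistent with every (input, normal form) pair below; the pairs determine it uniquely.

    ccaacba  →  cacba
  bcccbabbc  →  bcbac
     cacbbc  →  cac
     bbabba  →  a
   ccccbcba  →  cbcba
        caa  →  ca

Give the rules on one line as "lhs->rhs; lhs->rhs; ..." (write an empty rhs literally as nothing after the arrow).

aa->a; bb->; cc->c

  | ccaacba => caacba => cacba
  | bcccbabbc => bccbabbc => bcbabbc => bcbac
  | cacbbc => cacc => cac
  | bbabba => abba => aa => a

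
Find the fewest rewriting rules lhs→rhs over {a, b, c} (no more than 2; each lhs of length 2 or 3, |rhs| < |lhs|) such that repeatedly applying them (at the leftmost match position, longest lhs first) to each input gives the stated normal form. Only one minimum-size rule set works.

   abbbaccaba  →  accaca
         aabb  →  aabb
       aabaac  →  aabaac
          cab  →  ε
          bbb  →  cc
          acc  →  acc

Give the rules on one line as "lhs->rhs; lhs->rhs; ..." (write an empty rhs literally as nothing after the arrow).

  | abbbaccaba => accaccaba => accaca
  | aabb
  | aabaac
  | cab => ε

bbb->cc; cab->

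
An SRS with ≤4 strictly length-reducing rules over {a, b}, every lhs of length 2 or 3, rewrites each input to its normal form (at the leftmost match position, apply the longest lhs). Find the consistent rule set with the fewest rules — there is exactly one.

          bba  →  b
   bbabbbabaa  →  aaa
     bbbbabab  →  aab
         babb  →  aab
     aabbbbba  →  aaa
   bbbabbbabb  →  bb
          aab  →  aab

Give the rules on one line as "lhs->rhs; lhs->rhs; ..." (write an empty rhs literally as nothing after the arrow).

  | bba => b
  | bbabbbabaa => baabbabaa => abbabaa => abaaaa => aaa
  | bbbbabab => abbabab => abaaab => aab
  | babb => aab

aba->; ba->; bab->aa; bbb->ab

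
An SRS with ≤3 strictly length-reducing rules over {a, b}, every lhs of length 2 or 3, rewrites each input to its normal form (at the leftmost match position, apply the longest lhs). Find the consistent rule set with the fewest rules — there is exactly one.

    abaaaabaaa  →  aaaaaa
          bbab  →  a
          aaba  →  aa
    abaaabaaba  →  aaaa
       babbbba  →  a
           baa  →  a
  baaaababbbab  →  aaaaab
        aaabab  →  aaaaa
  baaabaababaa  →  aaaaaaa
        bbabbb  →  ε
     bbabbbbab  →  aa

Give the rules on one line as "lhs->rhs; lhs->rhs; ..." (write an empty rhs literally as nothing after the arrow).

  | abaaaabaaa => aaaabaaa => aaaaaa
  | bbab => baa => a
  | aaba => aa
  | abaaabaaba => aaabaaba => aaaaba => aaaa

abb->; ba->; bab->aa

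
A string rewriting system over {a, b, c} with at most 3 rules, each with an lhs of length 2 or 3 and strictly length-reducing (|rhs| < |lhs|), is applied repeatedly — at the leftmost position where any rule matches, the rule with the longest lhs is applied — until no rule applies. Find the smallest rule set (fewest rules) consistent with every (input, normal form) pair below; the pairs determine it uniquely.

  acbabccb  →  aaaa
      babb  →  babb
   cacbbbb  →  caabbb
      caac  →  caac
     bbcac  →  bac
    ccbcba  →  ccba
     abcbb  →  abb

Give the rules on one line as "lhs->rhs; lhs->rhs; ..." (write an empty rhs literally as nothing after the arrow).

acb->aa; bc->

  | acbabccb => aaabccb => aaacb => aaaa
  | babb
  | cacbbbb => caabbb
  | caac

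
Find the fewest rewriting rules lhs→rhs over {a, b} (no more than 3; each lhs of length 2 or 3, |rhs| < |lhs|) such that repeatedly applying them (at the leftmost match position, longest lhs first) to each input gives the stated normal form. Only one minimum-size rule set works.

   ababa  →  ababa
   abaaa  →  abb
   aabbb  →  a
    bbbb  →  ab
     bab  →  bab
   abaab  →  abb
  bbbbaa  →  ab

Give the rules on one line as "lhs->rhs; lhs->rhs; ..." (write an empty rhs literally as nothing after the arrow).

  | ababa
  | abaaa => abb
  | aabbb => bbb => a
  | bbbb => ab

aa->; aaa->b; bbb->a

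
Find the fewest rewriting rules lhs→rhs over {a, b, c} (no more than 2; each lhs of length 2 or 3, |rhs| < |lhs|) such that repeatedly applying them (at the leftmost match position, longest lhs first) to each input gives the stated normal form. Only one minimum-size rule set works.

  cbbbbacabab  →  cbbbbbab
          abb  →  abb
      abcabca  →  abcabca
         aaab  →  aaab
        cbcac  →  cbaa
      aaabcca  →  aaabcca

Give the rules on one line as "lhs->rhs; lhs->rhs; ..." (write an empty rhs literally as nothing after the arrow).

  | cbbbbacabab => cbbbbbab
  | abb
  | abcabca
  | aaab

aca->; cac->aa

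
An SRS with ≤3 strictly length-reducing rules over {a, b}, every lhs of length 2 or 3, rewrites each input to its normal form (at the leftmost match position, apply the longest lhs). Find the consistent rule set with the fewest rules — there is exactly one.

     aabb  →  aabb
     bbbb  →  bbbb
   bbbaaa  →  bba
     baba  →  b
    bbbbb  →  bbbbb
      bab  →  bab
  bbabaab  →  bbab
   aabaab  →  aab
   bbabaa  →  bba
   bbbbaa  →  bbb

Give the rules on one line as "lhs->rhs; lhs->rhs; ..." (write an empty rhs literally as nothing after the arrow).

aba->; baa->

  | aabb
  | bbbb
  | bbbaaa => bba
  | baba => b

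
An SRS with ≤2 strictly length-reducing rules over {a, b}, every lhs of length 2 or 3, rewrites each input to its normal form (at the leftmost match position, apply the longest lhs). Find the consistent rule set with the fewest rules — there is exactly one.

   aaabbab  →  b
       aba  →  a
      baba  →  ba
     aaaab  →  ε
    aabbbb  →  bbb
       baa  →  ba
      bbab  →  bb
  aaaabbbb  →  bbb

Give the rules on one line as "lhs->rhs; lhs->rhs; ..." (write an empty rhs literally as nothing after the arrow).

aa->a; ab->

  | aaabbab => aabbab => abbab => bab => b
  | aba => a
  | baba => ba
  | aaaab => aaab => aab => ab => ε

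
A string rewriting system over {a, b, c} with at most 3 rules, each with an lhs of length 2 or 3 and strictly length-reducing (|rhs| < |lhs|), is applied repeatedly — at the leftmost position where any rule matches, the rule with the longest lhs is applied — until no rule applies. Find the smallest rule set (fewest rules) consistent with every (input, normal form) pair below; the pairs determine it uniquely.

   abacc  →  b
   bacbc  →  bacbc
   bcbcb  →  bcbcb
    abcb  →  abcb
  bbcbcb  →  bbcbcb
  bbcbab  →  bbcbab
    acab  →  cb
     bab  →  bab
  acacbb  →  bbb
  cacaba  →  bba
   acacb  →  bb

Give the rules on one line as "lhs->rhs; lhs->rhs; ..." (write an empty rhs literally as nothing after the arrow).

  | abacc => cc => b
  | bacbc
  | bcbcb
  | abcb

aba->; aca->c; cc->b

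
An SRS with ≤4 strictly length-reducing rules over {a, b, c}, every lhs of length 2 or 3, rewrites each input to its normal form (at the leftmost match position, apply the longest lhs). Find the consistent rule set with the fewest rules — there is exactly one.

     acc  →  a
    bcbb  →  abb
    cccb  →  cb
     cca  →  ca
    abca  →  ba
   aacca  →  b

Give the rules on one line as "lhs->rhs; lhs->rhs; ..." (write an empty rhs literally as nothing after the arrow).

aa->b; ac->a; bc->a; cc->c

  | acc => ac => a
  | bcbb => abb
  | cccb => ccb => cb
  | cca => ca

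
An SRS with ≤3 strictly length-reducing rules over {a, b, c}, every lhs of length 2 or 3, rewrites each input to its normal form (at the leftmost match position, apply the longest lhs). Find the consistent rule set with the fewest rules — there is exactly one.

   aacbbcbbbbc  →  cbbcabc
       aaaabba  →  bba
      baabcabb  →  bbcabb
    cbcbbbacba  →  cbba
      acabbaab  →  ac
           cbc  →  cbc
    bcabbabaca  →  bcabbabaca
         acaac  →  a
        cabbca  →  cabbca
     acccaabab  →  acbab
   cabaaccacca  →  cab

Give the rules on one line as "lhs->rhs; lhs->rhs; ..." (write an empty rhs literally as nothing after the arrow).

  | aacbbcbbbbc => cbbcbbbbc => cbbcabc
  | aaaabba => aabba => bba
  | baabcabb => bbcabb
  | cbcbbbacba => cbcaacba => cbccba => cbba

aa->; bbb->a; cc->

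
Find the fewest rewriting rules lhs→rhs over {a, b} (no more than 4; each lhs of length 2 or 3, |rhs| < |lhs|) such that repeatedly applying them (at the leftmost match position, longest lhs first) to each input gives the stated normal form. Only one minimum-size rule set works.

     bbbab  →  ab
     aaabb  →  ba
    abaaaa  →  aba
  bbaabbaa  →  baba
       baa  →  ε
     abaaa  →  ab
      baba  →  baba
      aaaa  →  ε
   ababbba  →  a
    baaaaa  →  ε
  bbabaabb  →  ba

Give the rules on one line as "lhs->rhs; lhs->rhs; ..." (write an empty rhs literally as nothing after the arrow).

aa->b; bb->; bba->b; bbb->

  | bbbab => ab
  | aaabb => babb => ba
  | abaaaa => abbaa => aba
  | bbaabbaa => babbaa => baba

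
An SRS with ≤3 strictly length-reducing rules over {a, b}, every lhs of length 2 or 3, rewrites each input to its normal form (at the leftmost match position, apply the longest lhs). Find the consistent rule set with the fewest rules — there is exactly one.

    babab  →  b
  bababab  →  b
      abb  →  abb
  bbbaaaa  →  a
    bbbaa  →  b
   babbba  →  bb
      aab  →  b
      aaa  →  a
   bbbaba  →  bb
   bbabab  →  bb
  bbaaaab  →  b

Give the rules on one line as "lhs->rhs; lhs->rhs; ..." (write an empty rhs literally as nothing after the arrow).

aa->; ba->

  | babab => bab => b
  | bababab => babab => bab => b
  | abb
  | bbbaaaa => bbaaa => baa => a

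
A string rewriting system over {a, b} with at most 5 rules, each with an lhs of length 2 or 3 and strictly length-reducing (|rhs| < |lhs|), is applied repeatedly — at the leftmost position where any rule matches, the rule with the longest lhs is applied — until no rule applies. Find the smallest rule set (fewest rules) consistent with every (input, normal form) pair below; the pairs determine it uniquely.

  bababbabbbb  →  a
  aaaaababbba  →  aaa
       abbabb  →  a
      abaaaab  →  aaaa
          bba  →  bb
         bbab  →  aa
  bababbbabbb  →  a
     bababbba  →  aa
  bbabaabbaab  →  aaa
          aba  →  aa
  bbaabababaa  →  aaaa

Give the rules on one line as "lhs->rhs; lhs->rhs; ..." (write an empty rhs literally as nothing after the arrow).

aab->a; ab->a; ba->b; bbb->aa

  | bababbabbbb => bbabbabbbb => bbbbabbbb => aababbbb => aabbbb => abbb => abb => ab => a
  | aaaaababbba => aaaaabbba => aaaabba => aaaba => aaa
  | abbabb => ababb => aabb => ab => a
  | abaaaab => aaaaab => aaaa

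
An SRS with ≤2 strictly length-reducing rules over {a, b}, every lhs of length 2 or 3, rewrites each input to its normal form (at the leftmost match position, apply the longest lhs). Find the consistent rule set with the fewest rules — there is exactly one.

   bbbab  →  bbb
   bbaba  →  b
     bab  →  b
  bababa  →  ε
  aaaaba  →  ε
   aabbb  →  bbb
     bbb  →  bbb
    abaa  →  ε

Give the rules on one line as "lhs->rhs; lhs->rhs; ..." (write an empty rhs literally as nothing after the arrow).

aa->; ba->

  | bbbab => bbb
  | bbaba => bba => b
  | bab => b
  | bababa => baba => ba => ε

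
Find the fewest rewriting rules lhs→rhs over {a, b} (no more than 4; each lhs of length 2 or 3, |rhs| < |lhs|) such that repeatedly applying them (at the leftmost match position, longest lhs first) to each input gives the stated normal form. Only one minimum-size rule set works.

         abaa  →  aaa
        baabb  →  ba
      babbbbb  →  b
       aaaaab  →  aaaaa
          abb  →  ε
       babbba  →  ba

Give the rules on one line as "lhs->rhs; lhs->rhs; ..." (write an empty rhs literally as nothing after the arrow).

ab->a; abb->; bb->b

  | abaa => aaa
  | baabb => ba
  | babbbbb => bbbb => bbb => bb => b
  | aaaaab => aaaaa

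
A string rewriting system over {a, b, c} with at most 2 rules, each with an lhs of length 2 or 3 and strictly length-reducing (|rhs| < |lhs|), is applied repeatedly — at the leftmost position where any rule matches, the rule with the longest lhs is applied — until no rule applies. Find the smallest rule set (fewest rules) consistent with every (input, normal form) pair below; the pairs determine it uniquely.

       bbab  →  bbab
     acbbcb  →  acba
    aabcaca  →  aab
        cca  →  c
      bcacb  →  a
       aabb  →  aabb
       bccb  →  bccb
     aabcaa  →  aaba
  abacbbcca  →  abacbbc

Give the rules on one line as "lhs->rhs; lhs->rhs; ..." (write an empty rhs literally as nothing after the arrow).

  | bbab
  | acbbcb => acba
  | aabcaca => aabca => aab
  | cca => c

bcb->a; ca->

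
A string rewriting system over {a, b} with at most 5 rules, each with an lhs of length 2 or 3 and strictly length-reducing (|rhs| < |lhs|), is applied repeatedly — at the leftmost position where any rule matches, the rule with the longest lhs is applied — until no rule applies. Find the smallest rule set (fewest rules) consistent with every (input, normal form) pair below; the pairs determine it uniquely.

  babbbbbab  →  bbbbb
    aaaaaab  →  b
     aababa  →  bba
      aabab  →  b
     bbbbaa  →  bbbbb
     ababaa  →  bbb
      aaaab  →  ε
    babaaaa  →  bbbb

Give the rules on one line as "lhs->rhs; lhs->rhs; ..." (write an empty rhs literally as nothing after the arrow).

aaa->; ab->; aba->ba; baa->bb

  | babbbbbab => bbbbbab => bbbbb
  | aaaaaab => aaab => b
  | aababa => ababa => baba => bba
  | aabab => abab => bab => b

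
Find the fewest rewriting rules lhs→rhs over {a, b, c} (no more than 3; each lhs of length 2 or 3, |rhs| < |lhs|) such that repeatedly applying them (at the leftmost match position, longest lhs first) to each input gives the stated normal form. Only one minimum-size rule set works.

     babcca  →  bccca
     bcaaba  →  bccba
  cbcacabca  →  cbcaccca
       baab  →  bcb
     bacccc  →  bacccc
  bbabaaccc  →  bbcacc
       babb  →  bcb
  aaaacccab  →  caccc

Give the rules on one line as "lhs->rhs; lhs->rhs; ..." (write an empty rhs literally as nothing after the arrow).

  | babcca => bccca
  | bcaaba => bccba
  | cbcacabca => cbcaccca
  | baab => bcb

aa->c; aac->a; ab->c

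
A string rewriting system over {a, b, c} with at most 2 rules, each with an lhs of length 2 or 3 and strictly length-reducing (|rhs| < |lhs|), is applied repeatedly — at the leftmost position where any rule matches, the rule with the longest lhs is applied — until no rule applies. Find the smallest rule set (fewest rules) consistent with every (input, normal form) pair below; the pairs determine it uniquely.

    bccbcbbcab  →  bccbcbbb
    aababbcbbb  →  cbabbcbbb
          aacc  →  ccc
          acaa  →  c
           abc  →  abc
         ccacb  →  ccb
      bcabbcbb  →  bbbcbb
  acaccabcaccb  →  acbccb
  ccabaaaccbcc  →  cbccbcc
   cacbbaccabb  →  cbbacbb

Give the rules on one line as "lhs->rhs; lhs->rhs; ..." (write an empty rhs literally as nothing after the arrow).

  | bccbcbbcab => bccbcbbb
  | aababbcbbb => cbabbcbbb
  | aacc => ccc
  | acaa => aa => c

aa->c; ca->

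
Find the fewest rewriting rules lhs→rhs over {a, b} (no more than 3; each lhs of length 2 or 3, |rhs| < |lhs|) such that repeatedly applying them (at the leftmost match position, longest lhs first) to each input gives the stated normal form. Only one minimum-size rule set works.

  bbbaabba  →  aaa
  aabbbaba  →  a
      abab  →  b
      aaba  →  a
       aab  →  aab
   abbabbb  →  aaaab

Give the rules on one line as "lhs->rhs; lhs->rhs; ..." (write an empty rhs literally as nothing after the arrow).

aba->; bb->a

  | bbbaabba => abaabba => abba => aaa
  | aabbbaba => aaababa => aaba => a
  | abab => b
  | aaba => a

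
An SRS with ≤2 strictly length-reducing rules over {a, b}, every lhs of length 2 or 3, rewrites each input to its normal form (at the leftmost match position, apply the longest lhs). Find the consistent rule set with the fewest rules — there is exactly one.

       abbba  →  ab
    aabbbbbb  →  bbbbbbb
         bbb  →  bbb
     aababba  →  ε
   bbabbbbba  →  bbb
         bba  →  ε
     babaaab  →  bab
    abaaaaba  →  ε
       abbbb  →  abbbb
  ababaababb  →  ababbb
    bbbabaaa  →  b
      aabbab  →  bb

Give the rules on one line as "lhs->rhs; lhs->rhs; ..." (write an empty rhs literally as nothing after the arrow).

  | abbba => ab
  | aabbbbbb => bbbbbbb
  | bbb
  | aababba => bbabba => bba => ε

aa->b; bba->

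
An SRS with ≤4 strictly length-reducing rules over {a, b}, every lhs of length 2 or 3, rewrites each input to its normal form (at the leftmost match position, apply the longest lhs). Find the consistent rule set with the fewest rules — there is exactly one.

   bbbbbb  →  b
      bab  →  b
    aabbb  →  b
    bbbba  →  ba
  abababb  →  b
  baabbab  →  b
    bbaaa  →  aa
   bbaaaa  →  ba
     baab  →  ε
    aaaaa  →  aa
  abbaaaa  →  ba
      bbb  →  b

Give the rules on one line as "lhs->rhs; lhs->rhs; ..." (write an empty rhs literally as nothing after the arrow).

aaa->ba; ab->; baa->a; bb->b

  | bbbbbb => bbbbb => bbbb => bbb => bb => b
  | bab => b
  | aabbb => abb => b
  | bbbba => bbba => bba => ba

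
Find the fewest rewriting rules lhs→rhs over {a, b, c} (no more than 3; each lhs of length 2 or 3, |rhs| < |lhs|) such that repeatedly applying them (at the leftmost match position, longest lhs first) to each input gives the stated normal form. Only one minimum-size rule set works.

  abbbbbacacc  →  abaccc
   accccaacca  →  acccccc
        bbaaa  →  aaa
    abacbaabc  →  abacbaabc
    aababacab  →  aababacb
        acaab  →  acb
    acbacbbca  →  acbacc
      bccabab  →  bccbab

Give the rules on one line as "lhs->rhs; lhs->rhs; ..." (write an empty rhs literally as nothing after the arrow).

bb->; ca->c

  | abbbbbacacc => abbbacacc => abacacc => abaccc
  | accccaacca => accccacca => acccccca => acccccc
  | bbaaa => aaa
  | abacbaabc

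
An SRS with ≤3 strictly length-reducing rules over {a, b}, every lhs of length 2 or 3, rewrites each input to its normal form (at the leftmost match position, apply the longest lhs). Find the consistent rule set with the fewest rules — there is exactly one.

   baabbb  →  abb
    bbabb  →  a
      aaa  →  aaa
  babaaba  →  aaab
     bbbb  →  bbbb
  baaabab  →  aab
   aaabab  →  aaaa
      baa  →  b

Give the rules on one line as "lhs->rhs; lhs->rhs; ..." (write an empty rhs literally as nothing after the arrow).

ba->b; bab->a

  | baabbb => babbb => abb
  | bbabb => bab => a
  | aaa
  | babaaba => aaaba => aaab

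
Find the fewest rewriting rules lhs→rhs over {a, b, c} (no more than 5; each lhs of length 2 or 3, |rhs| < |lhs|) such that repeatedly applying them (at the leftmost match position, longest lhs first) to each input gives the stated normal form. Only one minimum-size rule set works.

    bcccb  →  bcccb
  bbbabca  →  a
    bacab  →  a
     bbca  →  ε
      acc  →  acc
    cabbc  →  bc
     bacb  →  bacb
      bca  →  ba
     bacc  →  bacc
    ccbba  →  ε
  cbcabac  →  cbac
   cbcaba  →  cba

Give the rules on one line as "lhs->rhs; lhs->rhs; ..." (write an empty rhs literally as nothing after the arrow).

  | bcccb
  | bbbabca => ababca => abca => ca => a
  | bacab => baab => bb => a
  | bbca => aca => aa => ε

aa->; ab->; bb->a; ca->a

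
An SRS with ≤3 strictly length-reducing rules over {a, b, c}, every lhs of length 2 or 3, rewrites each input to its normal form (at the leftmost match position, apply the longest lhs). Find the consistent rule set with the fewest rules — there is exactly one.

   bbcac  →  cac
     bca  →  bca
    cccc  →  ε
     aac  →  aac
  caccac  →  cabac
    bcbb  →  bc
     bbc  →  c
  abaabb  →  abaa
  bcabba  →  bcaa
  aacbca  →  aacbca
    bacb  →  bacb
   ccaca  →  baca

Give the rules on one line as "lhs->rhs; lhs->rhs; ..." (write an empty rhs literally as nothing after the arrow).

bb->; cc->b

  | bbcac => cac
  | bca
  | cccc => bcc => bb => ε
  | aac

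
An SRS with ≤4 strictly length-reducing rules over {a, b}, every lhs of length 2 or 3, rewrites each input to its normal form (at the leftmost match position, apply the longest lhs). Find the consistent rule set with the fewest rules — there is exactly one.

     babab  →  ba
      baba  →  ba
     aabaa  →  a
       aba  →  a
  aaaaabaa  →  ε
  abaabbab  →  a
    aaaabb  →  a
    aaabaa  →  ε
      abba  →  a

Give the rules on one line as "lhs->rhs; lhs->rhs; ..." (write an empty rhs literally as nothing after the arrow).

aa->; aab->a; ab->a; aba->a

  | babab => bab => ba
  | baba => ba
  | aabaa => aaa => a
  | aba => a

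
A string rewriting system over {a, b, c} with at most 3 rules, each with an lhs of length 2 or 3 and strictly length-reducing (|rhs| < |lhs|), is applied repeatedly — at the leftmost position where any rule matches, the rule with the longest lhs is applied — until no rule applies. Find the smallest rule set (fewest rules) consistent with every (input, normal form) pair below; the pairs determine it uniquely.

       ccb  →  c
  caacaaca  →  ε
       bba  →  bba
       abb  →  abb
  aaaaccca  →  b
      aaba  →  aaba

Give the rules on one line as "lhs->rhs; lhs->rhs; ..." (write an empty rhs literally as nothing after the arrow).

  | ccb => c
  | caacaaca => cacbaca => cbaca => aca => cb => ε
  | bba
  | abb

ac->; aca->cb; cb->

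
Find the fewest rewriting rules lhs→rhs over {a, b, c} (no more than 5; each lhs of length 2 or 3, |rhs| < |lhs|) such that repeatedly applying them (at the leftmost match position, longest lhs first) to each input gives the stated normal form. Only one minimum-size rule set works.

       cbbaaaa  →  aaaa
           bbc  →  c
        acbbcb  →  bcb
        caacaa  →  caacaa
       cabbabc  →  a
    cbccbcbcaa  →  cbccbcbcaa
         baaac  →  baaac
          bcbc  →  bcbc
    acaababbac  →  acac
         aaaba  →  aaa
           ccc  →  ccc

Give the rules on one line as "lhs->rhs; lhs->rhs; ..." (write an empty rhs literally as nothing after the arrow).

ab->; abc->ba; bb->; cbb->bb

  | cbbaaaa => bbaaaa => aaaa
  | bbc => c
  | acbbcb => abbcb => bcb
  | caacaa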